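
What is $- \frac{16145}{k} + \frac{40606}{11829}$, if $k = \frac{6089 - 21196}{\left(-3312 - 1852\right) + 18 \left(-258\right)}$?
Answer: $- \frac{1872510607798}{178700703} \approx -10478.0$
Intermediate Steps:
$k = \frac{15107}{9808}$ ($k = - \frac{15107}{-5164 - 4644} = - \frac{15107}{-9808} = \left(-15107\right) \left(- \frac{1}{9808}\right) = \frac{15107}{9808} \approx 1.5403$)
$- \frac{16145}{k} + \frac{40606}{11829} = - \frac{16145}{\frac{15107}{9808}} + \frac{40606}{11829} = \left(-16145\right) \frac{9808}{15107} + 40606 \cdot \frac{1}{11829} = - \frac{158350160}{15107} + \frac{40606}{11829} = - \frac{1872510607798}{178700703}$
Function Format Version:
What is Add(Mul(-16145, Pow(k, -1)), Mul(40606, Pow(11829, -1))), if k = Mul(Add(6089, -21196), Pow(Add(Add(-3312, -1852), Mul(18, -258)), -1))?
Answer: Rational(-1872510607798, 178700703) ≈ -10478.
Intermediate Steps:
k = Rational(15107, 9808) (k = Mul(-15107, Pow(Add(-5164, -4644), -1)) = Mul(-15107, Pow(-9808, -1)) = Mul(-15107, Rational(-1, 9808)) = Rational(15107, 9808) ≈ 1.5403)
Add(Mul(-16145, Pow(k, -1)), Mul(40606, Pow(11829, -1))) = Add(Mul(-16145, Pow(Rational(15107, 9808), -1)), Mul(40606, Pow(11829, -1))) = Add(Mul(-16145, Rational(9808, 15107)), Mul(40606, Rational(1, 11829))) = Add(Rational(-158350160, 15107), Rational(40606, 11829)) = Rational(-1872510607798, 178700703)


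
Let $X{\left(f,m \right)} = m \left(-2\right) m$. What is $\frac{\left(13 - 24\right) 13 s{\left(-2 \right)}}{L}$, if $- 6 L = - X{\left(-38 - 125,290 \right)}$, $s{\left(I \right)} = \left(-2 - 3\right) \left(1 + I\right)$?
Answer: $\frac{429}{16820} \approx 0.025505$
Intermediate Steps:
$X{\left(f,m \right)} = - 2 m^{2}$ ($X{\left(f,m \right)} = - 2 m m = - 2 m^{2}$)
$s{\left(I \right)} = -5 - 5 I$ ($s{\left(I \right)} = - 5 \left(1 + I\right) = -5 - 5 I$)
$L = - \frac{84100}{3}$ ($L = - \frac{\left(-1\right) \left(- 2 \cdot 290^{2}\right)}{6} = - \frac{\left(-1\right) \left(\left(-2\right) 84100\right)}{6} = - \frac{\left(-1\right) \left(-168200\right)}{6} = \left(- \frac{1}{6}\right) 168200 = - \frac{84100}{3} \approx -28033.0$)
$\frac{\left(13 - 24\right) 13 s{\left(-2 \right)}}{L} = \frac{\left(13 - 24\right) 13 \left(-5 - -10\right)}{- \frac{84100}{3}} = \left(13 - 24\right) 13 \left(-5 + 10\right) \left(- \frac{3}{84100}\right) = \left(-11\right) 13 \cdot 5 \left(- \frac{3}{84100}\right) = \left(-143\right) 5 \left(- \frac{3}{84100}\right) = \left(-715\right) \left(- \frac{3}{84100}\right) = \frac{429}{16820}$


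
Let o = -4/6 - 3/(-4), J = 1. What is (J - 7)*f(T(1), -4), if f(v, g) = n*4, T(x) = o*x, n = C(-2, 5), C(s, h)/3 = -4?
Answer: 288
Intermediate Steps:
C(s, h) = -12 (C(s, h) = 3*(-4) = -12)
n = -12
o = 1/12 (o = -4*⅙ - 3*(-¼) = -⅔ + ¾ = 1/12 ≈ 0.083333)
T(x) = x/12
f(v, g) = -48 (f(v, g) = -12*4 = -48)
(J - 7)*f(T(1), -4) = (1 - 7)*(-48) = -6*(-48) = 288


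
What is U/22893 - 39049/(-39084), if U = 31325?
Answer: 235361673/99416668 ≈ 2.3674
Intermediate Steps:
U/22893 - 39049/(-39084) = 31325/22893 - 39049/(-39084) = 31325*(1/22893) - 39049*(-1/39084) = 31325/22893 + 39049/39084 = 235361673/99416668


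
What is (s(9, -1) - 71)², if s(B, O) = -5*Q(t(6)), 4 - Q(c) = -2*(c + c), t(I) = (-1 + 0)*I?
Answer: 841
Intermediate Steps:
t(I) = -I
Q(c) = 4 + 4*c (Q(c) = 4 - (-2)*(c + c) = 4 - (-2)*2*c = 4 - (-4)*c = 4 + 4*c)
s(B, O) = 100 (s(B, O) = -5*(4 + 4*(-1*6)) = -5*(4 + 4*(-6)) = -5*(4 - 24) = -5*(-20) = 100)
(s(9, -1) - 71)² = (100 - 71)² = 29² = 841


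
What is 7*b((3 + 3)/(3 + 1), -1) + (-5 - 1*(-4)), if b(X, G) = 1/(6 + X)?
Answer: -1/15 ≈ -0.066667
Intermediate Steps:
7*b((3 + 3)/(3 + 1), -1) + (-5 - 1*(-4)) = 7/(6 + (3 + 3)/(3 + 1)) + (-5 - 1*(-4)) = 7/(6 + 6/4) + (-5 + 4) = 7/(6 + 6*(¼)) - 1 = 7/(6 + 3/2) - 1 = 7/(15/2) - 1 = 7*(2/15) - 1 = 14/15 - 1 = -1/15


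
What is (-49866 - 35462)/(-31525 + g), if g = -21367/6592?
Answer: 562482176/207834167 ≈ 2.7064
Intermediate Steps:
g = -21367/6592 (g = -21367*1/6592 = -21367/6592 ≈ -3.2414)
(-49866 - 35462)/(-31525 + g) = (-49866 - 35462)/(-31525 - 21367/6592) = -85328/(-207834167/6592) = -85328*(-6592/207834167) = 562482176/207834167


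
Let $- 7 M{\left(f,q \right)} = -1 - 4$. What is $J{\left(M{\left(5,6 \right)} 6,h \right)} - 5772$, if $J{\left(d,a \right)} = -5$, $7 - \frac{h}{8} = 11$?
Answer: $-5777$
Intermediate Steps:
$M{\left(f,q \right)} = \frac{5}{7}$ ($M{\left(f,q \right)} = - \frac{-1 - 4}{7} = \left(- \frac{1}{7}\right) \left(-5\right) = \frac{5}{7}$)
$h = -32$ ($h = 56 - 88 = -32$)
$J{\left(M{\left(5,6 \right)} 6,h \right)} - 5772 = -5 - 5772 = -5777$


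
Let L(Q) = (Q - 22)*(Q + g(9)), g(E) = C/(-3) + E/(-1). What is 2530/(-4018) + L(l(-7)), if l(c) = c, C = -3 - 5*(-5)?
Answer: 4074475/6027 ≈ 676.04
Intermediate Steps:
C = 22 (C = -3 + 25 = 22)
g(E) = -22/3 - E (g(E) = 22/(-3) + E/(-1) = 22*(-1/3) + E*(-1) = -22/3 - E)
L(Q) = (-22 + Q)*(-49/3 + Q) (L(Q) = (Q - 22)*(Q + (-22/3 - 1*9)) = (-22 + Q)*(Q + (-22/3 - 9)) = (-22 + Q)*(Q - 49/3) = (-22 + Q)*(-49/3 + Q))
2530/(-4018) + L(l(-7)) = 2530/(-4018) + (1078/3 + (-7)**2 - 115/3*(-7)) = 2530*(-1/4018) + (1078/3 + 49 + 805/3) = -1265/2009 + 2030/3 = 4074475/6027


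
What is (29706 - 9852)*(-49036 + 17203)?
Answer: -632012382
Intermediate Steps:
(29706 - 9852)*(-49036 + 17203) = 19854*(-31833) = -632012382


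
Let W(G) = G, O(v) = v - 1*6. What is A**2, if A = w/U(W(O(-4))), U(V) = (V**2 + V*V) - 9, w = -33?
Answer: 1089/36481 ≈ 0.029851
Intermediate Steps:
O(v) = -6 + v (O(v) = v - 6 = -6 + v)
U(V) = -9 + 2*V**2 (U(V) = (V**2 + V**2) - 9 = 2*V**2 - 9 = -9 + 2*V**2)
A = -33/191 (A = -33/(-9 + 2*(-6 - 4)**2) = -33/(-9 + 2*(-10)**2) = -33/(-9 + 2*100) = -33/(-9 + 200) = -33/191 ≈ -0.17277)
A**2 = (-33/191)**2 = 1089/36481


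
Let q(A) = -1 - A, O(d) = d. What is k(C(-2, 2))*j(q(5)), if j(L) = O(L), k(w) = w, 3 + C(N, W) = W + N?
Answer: 18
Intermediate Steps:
C(N, W) = -3 + N + W (C(N, W) = -3 + (W + N) = -3 + (N + W) = -3 + N + W)
j(L) = L
k(C(-2, 2))*j(q(5)) = (-3 - 2 + 2)*(-1 - 1*5) = -3*(-1 - 5) = -3*(-6) = 18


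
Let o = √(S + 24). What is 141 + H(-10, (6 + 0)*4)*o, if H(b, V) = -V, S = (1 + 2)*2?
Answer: 141 - 24*√30 ≈ 9.5466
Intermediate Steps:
S = 6 (S = 3*2 = 6)
o = √30 (o = √(6 + 24) = √30 ≈ 5.4772)
141 + H(-10, (6 + 0)*4)*o = 141 + (-(6 + 0)*4)*√30 = 141 + (-6*4)*√30 = 141 + (-1*24)*√30 = 141 - 24*√30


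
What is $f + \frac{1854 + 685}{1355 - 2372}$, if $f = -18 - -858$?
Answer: $\frac{851741}{1017} \approx 837.5$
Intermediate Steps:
$f = 840$ ($f = -18 + 858 = 840$)
$f + \frac{1854 + 685}{1355 - 2372} = 840 + \frac{1854 + 685}{1355 - 2372} = 840 + \frac{2539}{-1017} = 840 + 2539 \left(- \frac{1}{1017}\right) = 840 - \frac{2539}{1017} = \frac{851741}{1017}$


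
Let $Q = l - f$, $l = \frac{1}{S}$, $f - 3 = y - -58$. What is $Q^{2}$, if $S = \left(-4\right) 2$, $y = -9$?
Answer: $\frac{173889}{64} \approx 2717.0$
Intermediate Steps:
$S = -8$
$f = 52$ ($f = 3 - -49 = 3 + \left(-9 + 58\right) = 3 + 49 = 52$)
$l = - \frac{1}{8}$ ($l = \frac{1}{-8} = - \frac{1}{8} \approx -0.125$)
$Q = - \frac{417}{8}$ ($Q = - \frac{1}{8} - 52 = - \frac{417}{8} \approx -52.125$)
$Q^{2} = \left(- \frac{417}{8}\right)^{2} = \frac{173889}{64}$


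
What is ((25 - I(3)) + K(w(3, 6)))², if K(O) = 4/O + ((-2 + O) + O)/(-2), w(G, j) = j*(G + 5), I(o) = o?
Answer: 89401/144 ≈ 620.84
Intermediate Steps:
w(G, j) = j*(5 + G)
K(O) = 1 - O + 4/O (K(O) = 4/O + (-2 + 2*O)*(-½) = 4/O + (1 - O) = 1 - O + 4/O)
((25 - I(3)) + K(w(3, 6)))² = ((25 - 1*3) + (1 - 6*(5 + 3) + 4/((6*(5 + 3)))))² = ((25 - 3) + (1 - 6*8 + 4/((6*8))))² = (22 + (1 - 1*48 + 4/48))² = (22 + (1 - 48 + 4*(1/48)))² = (22 + (1 - 48 + 1/12))² = (22 - 563/12)² = (-299/12)² = 89401/144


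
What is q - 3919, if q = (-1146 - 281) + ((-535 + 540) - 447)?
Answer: -5788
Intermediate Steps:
q = -1869 (q = -1427 + (5 - 447) = -1427 - 442 = -1869)
q - 3919 = -1869 - 3919 = -5788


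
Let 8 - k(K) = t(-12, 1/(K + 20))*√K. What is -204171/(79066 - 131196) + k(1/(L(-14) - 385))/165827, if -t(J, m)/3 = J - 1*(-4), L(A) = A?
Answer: 33857481457/8644561510 - 8*I*√399/22054991 ≈ 3.9166 - 7.2455e-6*I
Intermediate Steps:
t(J, m) = -12 - 3*J (t(J, m) = -3*(J - 1*(-4)) = -3*(J + 4) = -3*(4 + J) = -12 - 3*J)
k(K) = 8 - 24*√K (k(K) = 8 - (-12 - 3*(-12))*√K = 8 - (-12 + 36)*√K = 8 - 24*√K)
-204171/(79066 - 131196) + k(1/(L(-14) - 385))/165827 = -204171/(79066 - 131196) + (8 - 24*I*√399/399)/165827 = -204171/(-52130) + (8 - 24*I*√399/399)*(1/165827) = -204171*(-1/52130) + (8 - 8*I*√399/133)*(1/165827) = 204171/52130 + (8 - 8*I*√399/133)*(1/165827) = 204171/52130 + (8/165827 - 8*I*√399/22054991) = 33857481457/8644561510 - 8*I*√399/22054991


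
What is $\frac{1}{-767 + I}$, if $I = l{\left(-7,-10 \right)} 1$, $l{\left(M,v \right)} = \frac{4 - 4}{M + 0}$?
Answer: $- \frac{1}{767} \approx -0.0013038$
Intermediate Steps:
$l{\left(M,v \right)} = 0$ ($l{\left(M,v \right)} = \frac{0}{M} = 0$)
$I = 0$ ($I = 0 \cdot 1 = 0$)
$\frac{1}{-767 + I} = \frac{1}{-767 + 0} = \frac{1}{-767} = - \frac{1}{767}$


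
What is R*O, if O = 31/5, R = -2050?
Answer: -12710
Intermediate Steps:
O = 31/5 (O = 31*(⅕) = 31/5 ≈ 6.2000)
R*O = -2050*31/5 = -12710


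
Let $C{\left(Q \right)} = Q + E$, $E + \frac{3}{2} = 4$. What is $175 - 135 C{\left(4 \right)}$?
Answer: $- \frac{1405}{2} \approx -702.5$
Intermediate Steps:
$E = \frac{5}{2}$ ($E = - \frac{3}{2} + 4 = \frac{5}{2} \approx 2.5$)
$C{\left(Q \right)} = \frac{5}{2} + Q$ ($C{\left(Q \right)} = Q + \frac{5}{2} = \frac{5}{2} + Q$)
$175 - 135 C{\left(4 \right)} = 175 - 135 \left(\frac{5}{2} + 4\right) = 175 - \frac{1755}{2} = - \frac{1405}{2}$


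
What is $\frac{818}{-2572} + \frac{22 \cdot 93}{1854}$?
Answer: $\frac{312145}{397374} \approx 0.78552$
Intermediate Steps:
$\frac{818}{-2572} + \frac{22 \cdot 93}{1854} = 818 \left(- \frac{1}{2572}\right) + 2046 \cdot \frac{1}{1854} = - \frac{409}{1286} + \frac{341}{309} = \frac{312145}{397374}$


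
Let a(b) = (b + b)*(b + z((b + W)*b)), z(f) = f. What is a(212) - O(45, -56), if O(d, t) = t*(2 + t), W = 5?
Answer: 19592560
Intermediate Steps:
a(b) = 2*b*(b + b*(5 + b)) (a(b) = (b + b)*(b + (b + 5)*b) = (2*b)*(b + (5 + b)*b) = (2*b)*(b + b*(5 + b)) = 2*b*(b + b*(5 + b)))
a(212) - O(45, -56) = 2*212**2*(6 + 212) - (-56)*(2 - 56) = 2*44944*218 - (-56)*(-54) = 19595584 - 1*3024 = 19595584 - 3024 = 19592560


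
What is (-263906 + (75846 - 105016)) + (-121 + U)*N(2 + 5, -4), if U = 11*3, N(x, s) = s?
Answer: -292724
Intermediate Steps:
U = 33
(-263906 + (75846 - 105016)) + (-121 + U)*N(2 + 5, -4) = (-263906 + (75846 - 105016)) + (-121 + 33)*(-4) = (-263906 - 29170) - 88*(-4) = -293076 + 352 = -292724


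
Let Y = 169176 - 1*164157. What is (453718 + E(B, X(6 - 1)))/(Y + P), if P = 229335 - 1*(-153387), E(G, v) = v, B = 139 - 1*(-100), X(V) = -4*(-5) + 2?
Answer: 453740/387741 ≈ 1.1702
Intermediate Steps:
X(V) = 22 (X(V) = 20 + 2 = 22)
B = 239 (B = 139 + 100 = 239)
P = 382722 (P = 229335 + 153387 = 382722)
Y = 5019 (Y = 169176 - 164157 = 5019)
(453718 + E(B, X(6 - 1)))/(Y + P) = (453718 + 22)/(5019 + 382722) = 453740/387741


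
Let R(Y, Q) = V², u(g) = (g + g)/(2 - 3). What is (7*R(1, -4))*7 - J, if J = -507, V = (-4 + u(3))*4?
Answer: 78907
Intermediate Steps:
u(g) = -2*g (u(g) = (2*g)/(-1) = (2*g)*(-1) = -2*g)
V = -40 (V = (-4 - 2*3)*4 = (-4 - 6)*4 = -10*4 = -40)
R(Y, Q) = 1600 (R(Y, Q) = (-40)² = 1600)
(7*R(1, -4))*7 - J = (7*1600)*7 - 1*(-507) = 11200*7 + 507 = 78400 + 507 = 78907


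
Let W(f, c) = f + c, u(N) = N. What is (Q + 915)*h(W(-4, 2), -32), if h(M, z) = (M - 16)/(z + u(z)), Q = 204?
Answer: 10071/32 ≈ 314.72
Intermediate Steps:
W(f, c) = c + f
h(M, z) = (-16 + M)/(2*z) (h(M, z) = (M - 16)/(z + z) = (-16 + M)/((2*z)) = (-16 + M)*(1/(2*z)) = (-16 + M)/(2*z))
(Q + 915)*h(W(-4, 2), -32) = (204 + 915)*((½)*(-16 + (2 - 4))/(-32)) = 1119*((½)*(-1/32)*(-16 - 2)) = 1119*((½)*(-1/32)*(-18)) = 1119*(9/32) = 10071/32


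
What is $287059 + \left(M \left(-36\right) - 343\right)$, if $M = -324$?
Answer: $298380$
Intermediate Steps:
$287059 + \left(M \left(-36\right) - 343\right) = 287059 - -11321 = 287059 + \left(11664 - 343\right) = 287059 + 11321 = 298380$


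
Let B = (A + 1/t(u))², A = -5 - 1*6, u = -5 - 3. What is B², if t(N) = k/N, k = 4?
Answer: 28561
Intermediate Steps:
u = -8
t(N) = 4/N
A = -11 (A = -5 - 6 = -11)
B = 169 (B = (-11 + 1/(4/(-8)))² = (-11 + 1/(4*(-⅛)))² = (-11 + 1/(-½))² = (-11 - 2)² = (-13)² = 169)
B² = 169² = 28561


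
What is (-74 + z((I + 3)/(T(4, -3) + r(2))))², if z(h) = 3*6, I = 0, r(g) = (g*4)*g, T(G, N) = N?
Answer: 3136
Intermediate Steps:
r(g) = 4*g² (r(g) = (4*g)*g = 4*g²)
z(h) = 18
(-74 + z((I + 3)/(T(4, -3) + r(2))))² = (-74 + 18)² = (-56)² = 3136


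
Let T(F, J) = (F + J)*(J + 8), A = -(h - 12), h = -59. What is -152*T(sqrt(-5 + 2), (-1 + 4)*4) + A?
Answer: -36409 - 3040*I*sqrt(3) ≈ -36409.0 - 5265.4*I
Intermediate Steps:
A = 71 (A = -(-59 - 12) = -1*(-71) = 71)
T(F, J) = (8 + J)*(F + J) (T(F, J) = (F + J)*(8 + J) = (8 + J)*(F + J))
-152*T(sqrt(-5 + 2), (-1 + 4)*4) + A = -152*(((-1 + 4)*4)**2 + 8*sqrt(-5 + 2) + 8*((-1 + 4)*4) + sqrt(-5 + 2)*((-1 + 4)*4)) + 71 = -152*((3*4)**2 + 8*sqrt(-3) + 8*(3*4) + sqrt(-3)*(3*4)) + 71 = -152*(12**2 + 8*(I*sqrt(3)) + 8*12 + (I*sqrt(3))*12) + 71 = -152*(144 + 8*I*sqrt(3) + 96 + 12*I*sqrt(3)) + 71 = -152*(240 + 20*I*sqrt(3)) + 71 = (-36480 - 3040*I*sqrt(3)) + 71 = -36409 - 3040*I*sqrt(3)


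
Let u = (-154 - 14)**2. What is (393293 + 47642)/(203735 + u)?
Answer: 440935/231959 ≈ 1.9009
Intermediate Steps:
u = 28224 (u = (-168)**2 = 28224)
(393293 + 47642)/(203735 + u) = (393293 + 47642)/(203735 + 28224) = 440935/231959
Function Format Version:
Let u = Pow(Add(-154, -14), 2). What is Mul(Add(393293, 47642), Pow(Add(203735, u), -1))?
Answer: Rational(440935, 231959) ≈ 1.9009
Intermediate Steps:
u = 28224 (u = Pow(-168, 2) = 28224)
Mul(Add(393293, 47642), Pow(Add(203735, u), -1)) = Mul(Add(393293, 47642), Pow(Add(203735, 28224), -1)) = Mul(440935, Pow(231959, -1)) = Mul(440935, Rational(1, 231959)) = Rational(440935, 231959)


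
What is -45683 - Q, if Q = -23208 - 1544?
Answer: -20931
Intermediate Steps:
Q = -24752
-45683 - Q = -45683 - 1*(-24752) = -45683 + 24752 = -20931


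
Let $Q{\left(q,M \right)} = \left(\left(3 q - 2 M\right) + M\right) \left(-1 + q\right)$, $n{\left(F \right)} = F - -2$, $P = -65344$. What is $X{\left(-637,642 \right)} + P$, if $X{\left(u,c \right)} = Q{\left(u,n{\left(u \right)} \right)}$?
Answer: $748744$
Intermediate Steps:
$n{\left(F \right)} = 2 + F$ ($n{\left(F \right)} = F + 2 = 2 + F$)
$Q{\left(q,M \right)} = \left(-1 + q\right) \left(- M + 3 q\right)$ ($Q{\left(q,M \right)} = \left(\left(- 2 M + 3 q\right) + M\right) \left(-1 + q\right) = \left(- M + 3 q\right) \left(-1 + q\right) = \left(-1 + q\right) \left(- M + 3 q\right)$)
$X{\left(u,c \right)} = 2 - 2 u + 3 u^{2} - u \left(2 + u\right)$ ($X{\left(u,c \right)} = \left(2 + u\right) - 3 u + 3 u^{2} - \left(2 + u\right) u = \left(2 + u\right) - 3 u + 3 u^{2} - u \left(2 + u\right) = 2 - 2 u + 3 u^{2} - u \left(2 + u\right)$)
$X{\left(-637,642 \right)} + P = \left(2 - -2548 + 2 \left(-637\right)^{2}\right) - 65344 = \left(2 + 2548 + 2 \cdot 405769\right) - 65344 = \left(2 + 2548 + 811538\right) - 65344 = 814088 - 65344 = 748744$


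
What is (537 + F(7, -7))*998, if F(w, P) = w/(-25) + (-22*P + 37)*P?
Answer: -19966986/25 ≈ -7.9868e+5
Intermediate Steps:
F(w, P) = -w/25 + P*(37 - 22*P) (F(w, P) = -w/25 + (37 - 22*P)*P = -w/25 + P*(37 - 22*P))
(537 + F(7, -7))*998 = (537 + (-22*(-7)² + 37*(-7) - 1/25*7))*998 = (537 + (-22*49 - 259 - 7/25))*998 = (537 + (-1078 - 259 - 7/25))*998 = (537 - 33432/25)*998 = -20007/25*998 = -19966986/25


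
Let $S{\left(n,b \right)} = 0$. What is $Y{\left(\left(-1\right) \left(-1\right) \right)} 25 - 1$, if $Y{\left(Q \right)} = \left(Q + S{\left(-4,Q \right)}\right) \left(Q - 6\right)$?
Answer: $-126$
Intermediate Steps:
$Y{\left(Q \right)} = Q \left(-6 + Q\right)$ ($Y{\left(Q \right)} = \left(Q + 0\right) \left(Q - 6\right) = Q \left(-6 + Q\right)$)
$Y{\left(\left(-1\right) \left(-1\right) \right)} 25 - 1 = \left(-1\right) \left(-1\right) \left(-6 - -1\right) 25 - 1 = 1 \left(-6 + 1\right) 25 - 1 = 1 \left(-5\right) 25 - 1 = \left(-5\right) 25 - 1 = -125 - 1 = -126$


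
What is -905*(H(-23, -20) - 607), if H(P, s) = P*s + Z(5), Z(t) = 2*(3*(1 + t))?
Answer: 100455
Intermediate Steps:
Z(t) = 6 + 6*t (Z(t) = 2*(3 + 3*t) = 6 + 6*t)
H(P, s) = 36 + P*s (H(P, s) = P*s + (6 + 6*5) = P*s + (6 + 30) = P*s + 36 = 36 + P*s)
-905*(H(-23, -20) - 607) = -905*((36 - 23*(-20)) - 607) = -905*((36 + 460) - 607) = -905*(496 - 607) = -905*(-111) = 100455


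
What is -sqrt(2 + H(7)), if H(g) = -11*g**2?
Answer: -I*sqrt(537) ≈ -23.173*I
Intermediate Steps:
-sqrt(2 + H(7)) = -sqrt(2 - 11*7**2) = -sqrt(2 - 11*49) = -sqrt(2 - 539) = -sqrt(-537) = -I*sqrt(537)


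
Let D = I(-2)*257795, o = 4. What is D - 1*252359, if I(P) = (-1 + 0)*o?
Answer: -1283539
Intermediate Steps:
I(P) = -4 (I(P) = (-1 + 0)*4 = -1*4 = -4)
D = -1031180 (D = -4*257795 = -1031180)
D - 1*252359 = -1031180 - 1*252359 = -1031180 - 252359 = -1283539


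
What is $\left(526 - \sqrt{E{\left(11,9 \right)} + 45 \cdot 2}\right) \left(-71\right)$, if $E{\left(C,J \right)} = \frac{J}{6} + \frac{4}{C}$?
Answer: $-37346 + \frac{71 \sqrt{44462}}{22} \approx -36666.0$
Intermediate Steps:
$E{\left(C,J \right)} = \frac{4}{C} + \frac{J}{6}$ ($E{\left(C,J \right)} = J \frac{1}{6} + \frac{4}{C} = \frac{J}{6} + \frac{4}{C} = \frac{4}{C} + \frac{J}{6}$)
$\left(526 - \sqrt{E{\left(11,9 \right)} + 45 \cdot 2}\right) \left(-71\right) = \left(526 - \sqrt{\left(\frac{4}{11} + \frac{1}{6} \cdot 9\right) + 45 \cdot 2}\right) \left(-71\right) = \left(526 - \sqrt{\left(4 \cdot \frac{1}{11} + \frac{3}{2}\right) + 90}\right) \left(-71\right) = \left(526 - \sqrt{\left(\frac{4}{11} + \frac{3}{2}\right) + 90}\right) \left(-71\right) = \left(526 - \sqrt{\frac{41}{22} + 90}\right) \left(-71\right) = \left(526 - \sqrt{\frac{2021}{22}}\right) \left(-71\right) = \left(526 - \frac{\sqrt{44462}}{22}\right) \left(-71\right) = -37346 + \frac{71 \sqrt{44462}}{22}$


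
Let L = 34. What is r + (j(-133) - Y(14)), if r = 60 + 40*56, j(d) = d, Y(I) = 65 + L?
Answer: 2068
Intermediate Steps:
Y(I) = 99 (Y(I) = 65 + 34 = 99)
r = 2300 (r = 60 + 2240 = 2300)
r + (j(-133) - Y(14)) = 2300 + (-133 - 1*99) = 2300 + (-133 - 99) = 2300 - 232 = 2068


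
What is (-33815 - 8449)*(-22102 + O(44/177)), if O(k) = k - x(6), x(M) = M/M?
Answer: 55114890456/59 ≈ 9.3415e+8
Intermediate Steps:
x(M) = 1
O(k) = -1 + k (O(k) = k - 1*1 = k - 1 = -1 + k)
(-33815 - 8449)*(-22102 + O(44/177)) = (-33815 - 8449)*(-22102 + (-1 + 44/177)) = -42264*(-22102 + (-1 + 44*(1/177))) = -42264*(-22102 + (-1 + 44/177)) = -42264*(-22102 - 133/177) = -42264*(-3912187/177) = 55114890456/59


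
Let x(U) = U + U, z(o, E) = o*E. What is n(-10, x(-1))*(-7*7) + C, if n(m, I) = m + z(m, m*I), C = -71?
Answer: 10219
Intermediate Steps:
z(o, E) = E*o
x(U) = 2*U
n(m, I) = m + I*m**2 (n(m, I) = m + (m*I)*m = m + (I*m)*m = m + I*m**2)
n(-10, x(-1))*(-7*7) + C = (-10*(1 + (2*(-1))*(-10)))*(-7*7) - 71 = -10*(1 - 2*(-10))*(-49) - 71 = -10*(1 + 20)*(-49) - 71 = -10*21*(-49) - 71 = -210*(-49) - 71 = 10290 - 71 = 10219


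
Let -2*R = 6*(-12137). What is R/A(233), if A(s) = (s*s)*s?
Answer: 36411/12649337 ≈ 0.0028785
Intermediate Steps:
R = 36411 (R = -3*(-12137) = -½*(-72822) = 36411)
A(s) = s³ (A(s) = s²*s = s³)
R/A(233) = 36411/(233³) = 36411/12649337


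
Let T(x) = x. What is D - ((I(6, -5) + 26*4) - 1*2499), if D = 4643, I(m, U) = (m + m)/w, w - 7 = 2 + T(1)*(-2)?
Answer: 49254/7 ≈ 7036.3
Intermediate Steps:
w = 7 (w = 7 + (2 + 1*(-2)) = 7 + (2 - 2) = 7 + 0 = 7)
I(m, U) = 2*m/7 (I(m, U) = (m + m)/7 = (2*m)*(⅐) = 2*m/7)
D - ((I(6, -5) + 26*4) - 1*2499) = 4643 - (((2/7)*6 + 26*4) - 1*2499) = 4643 - ((12/7 + 104) - 2499) = 4643 - (740/7 - 2499) = 4643 - 1*(-16753/7) = 4643 + 16753/7 = 49254/7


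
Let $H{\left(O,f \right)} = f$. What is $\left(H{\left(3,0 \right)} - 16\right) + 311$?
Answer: $295$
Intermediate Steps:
$\left(H{\left(3,0 \right)} - 16\right) + 311 = \left(0 - 16\right) + 311 = -16 + 311 = 295$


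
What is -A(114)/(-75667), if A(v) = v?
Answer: 114/75667 ≈ 0.0015066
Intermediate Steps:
-A(114)/(-75667) = -1*114/(-75667) = -114*(-1/75667) = 114/75667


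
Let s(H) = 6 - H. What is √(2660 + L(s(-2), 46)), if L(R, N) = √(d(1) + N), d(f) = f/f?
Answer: √(2660 + √47) ≈ 51.642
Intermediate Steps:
d(f) = 1
L(R, N) = √(1 + N)
√(2660 + L(s(-2), 46)) = √(2660 + √(1 + 46)) = √(2660 + √47)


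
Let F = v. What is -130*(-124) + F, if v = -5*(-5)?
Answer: 16145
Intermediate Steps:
v = 25
F = 25
-130*(-124) + F = -130*(-124) + 25 = 16120 + 25 = 16145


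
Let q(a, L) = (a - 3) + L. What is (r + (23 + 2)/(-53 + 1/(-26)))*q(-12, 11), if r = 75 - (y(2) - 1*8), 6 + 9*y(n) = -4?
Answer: -4152212/12411 ≈ -334.56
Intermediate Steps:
y(n) = -10/9 (y(n) = -2/3 + (1/9)*(-4) = -2/3 - 4/9 = -10/9)
r = 757/9 (r = 75 - (-10/9 - 1*8) = 75 - (-10/9 - 8) = 75 - 1*(-82/9) = 75 + 82/9 = 757/9 ≈ 84.111)
q(a, L) = -3 + L + a (q(a, L) = (-3 + a) + L = -3 + L + a)
(r + (23 + 2)/(-53 + 1/(-26)))*q(-12, 11) = (757/9 + (23 + 2)/(-53 + 1/(-26)))*(-3 + 11 - 12) = (757/9 + 25/(-53 - 1/26))*(-4) = (757/9 + 25/(-1379/26))*(-4) = (757/9 + 25*(-26/1379))*(-4) = (757/9 - 650/1379)*(-4) = (1038053/12411)*(-4) = -4152212/12411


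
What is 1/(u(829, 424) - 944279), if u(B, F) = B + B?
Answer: -1/942621 ≈ -1.0609e-6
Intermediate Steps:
u(B, F) = 2*B
1/(u(829, 424) - 944279) = 1/(2*829 - 944279) = 1/(1658 - 944279) = 1/(-942621) = -1/942621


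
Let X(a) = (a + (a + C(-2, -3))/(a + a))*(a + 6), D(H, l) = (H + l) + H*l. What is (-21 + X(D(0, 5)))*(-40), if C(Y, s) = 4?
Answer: -1756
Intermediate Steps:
D(H, l) = H + l + H*l
X(a) = (6 + a)*(a + (4 + a)/(2*a)) (X(a) = (a + (a + 4)/(a + a))*(a + 6) = (a + (4 + a)/((2*a)))*(6 + a) = (a + (4 + a)*(1/(2*a)))*(6 + a) = (a + (4 + a)/(2*a))*(6 + a) = (6 + a)*(a + (4 + a)/(2*a)))
(-21 + X(D(0, 5)))*(-40) = (-21 + (5 + (0 + 5 + 0*5)² + 12/(0 + 5 + 0*5) + 13*(0 + 5 + 0*5)/2))*(-40) = (-21 + (5 + (0 + 5 + 0)² + 12/(0 + 5 + 0) + 13*(0 + 5 + 0)/2))*(-40) = (-21 + (5 + 5² + 12/5 + (13/2)*5))*(-40) = (-21 + (5 + 25 + 12*(⅕) + 65/2))*(-40) = (-21 + (5 + 25 + 12/5 + 65/2))*(-40) = (-21 + 649/10)*(-40) = (439/10)*(-40) = -1756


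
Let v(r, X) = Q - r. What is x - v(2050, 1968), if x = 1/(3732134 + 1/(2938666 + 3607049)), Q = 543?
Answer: 36815234663802892/24429485505811 ≈ 1507.0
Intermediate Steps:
x = 6545715/24429485505811 (x = 1/(3732134 + 1/6545715) = 1/(24429485505811/6545715) = 6545715/24429485505811 ≈ 2.6794e-7)
v(r, X) = 543 - r
x - v(2050, 1968) = 6545715/24429485505811 - (543 - 1*2050) = 6545715/24429485505811 - (543 - 2050) = 6545715/24429485505811 - 1*(-1507) = 6545715/24429485505811 + 1507 = 36815234663802892/24429485505811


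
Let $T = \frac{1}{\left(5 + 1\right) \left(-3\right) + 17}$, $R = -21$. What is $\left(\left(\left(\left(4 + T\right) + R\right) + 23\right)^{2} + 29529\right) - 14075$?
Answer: $15479$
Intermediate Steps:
$T = -1$ ($T = \frac{1}{6 \left(-3\right) + 17} = \frac{1}{-18 + 17} = \frac{1}{-1} = -1$)
$\left(\left(\left(\left(4 + T\right) + R\right) + 23\right)^{2} + 29529\right) - 14075 = \left(\left(\left(\left(4 - 1\right) - 21\right) + 23\right)^{2} + 29529\right) - 14075 = \left(\left(\left(3 - 21\right) + 23\right)^{2} + 29529\right) - 14075 = \left(\left(-18 + 23\right)^{2} + 29529\right) - 14075 = \left(5^{2} + 29529\right) - 14075 = \left(25 + 29529\right) - 14075 = 29554 - 14075 = 15479$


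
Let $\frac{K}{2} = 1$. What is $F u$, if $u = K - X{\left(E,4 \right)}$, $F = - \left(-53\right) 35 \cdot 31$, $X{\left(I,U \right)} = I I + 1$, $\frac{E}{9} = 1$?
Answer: $-4600400$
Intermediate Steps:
$E = 9$ ($E = 9 \cdot 1 = 9$)
$X{\left(I,U \right)} = 1 + I^{2}$ ($X{\left(I,U \right)} = I^{2} + 1 = 1 + I^{2}$)
$K = 2$ ($K = 2 \cdot 1 = 2$)
$F = 57505$ ($F = - \left(-1855\right) 31 = \left(-1\right) \left(-57505\right) = 57505$)
$u = -80$ ($u = 2 - \left(1 + 9^{2}\right) = 2 - \left(1 + 81\right) = 2 - 82 = -80$)
$F u = 57505 \left(-80\right) = -4600400$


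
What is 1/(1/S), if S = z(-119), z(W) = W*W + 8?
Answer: 14169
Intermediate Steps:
z(W) = 8 + W² (z(W) = W² + 8 = 8 + W²)
S = 14169 (S = 8 + (-119)² = 8 + 14161 = 14169)
1/(1/S) = 1/(1/14169) = 14169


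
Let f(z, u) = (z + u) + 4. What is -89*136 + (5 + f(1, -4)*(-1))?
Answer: -12100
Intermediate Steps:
f(z, u) = 4 + u + z (f(z, u) = (u + z) + 4 = 4 + u + z)
-89*136 + (5 + f(1, -4)*(-1)) = -89*136 + (5 + (4 - 4 + 1)*(-1)) = -12104 + (5 + 1*(-1)) = -12104 + (5 - 1) = -12104 + 4 = -12100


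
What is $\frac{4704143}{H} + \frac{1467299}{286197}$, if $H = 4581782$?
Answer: $\frac{8069155760989}{1311292263054} \approx 6.1536$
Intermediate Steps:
$\frac{4704143}{H} + \frac{1467299}{286197} = \frac{4704143}{4581782} + \frac{1467299}{286197} = \frac{8069155760989}{1311292263054}$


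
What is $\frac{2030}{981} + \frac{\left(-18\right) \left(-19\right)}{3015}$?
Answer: $\frac{717328}{328635} \approx 2.1828$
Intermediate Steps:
$\frac{2030}{981} + \frac{\left(-18\right) \left(-19\right)}{3015} = 2030 \cdot \frac{1}{981} + 342 \cdot \frac{1}{3015} = \frac{2030}{981} + \frac{38}{335} = \frac{717328}{328635}$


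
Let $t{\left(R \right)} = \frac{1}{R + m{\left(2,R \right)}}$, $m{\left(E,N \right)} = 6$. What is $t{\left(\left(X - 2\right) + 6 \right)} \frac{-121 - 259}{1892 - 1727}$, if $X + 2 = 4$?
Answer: $- \frac{19}{99} \approx -0.19192$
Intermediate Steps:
$X = 2$ ($X = -2 + 4 = 2$)
$t{\left(R \right)} = \frac{1}{6 + R}$ ($t{\left(R \right)} = \frac{1}{R + 6} = \frac{1}{6 + R}$)
$t{\left(\left(X - 2\right) + 6 \right)} \frac{-121 - 259}{1892 - 1727} = \frac{\left(-121 - 259\right) \frac{1}{1892 - 1727}}{6 + \left(\left(2 - 2\right) + 6\right)} = \frac{\left(-380\right) \frac{1}{165}}{6 + \left(0 + 6\right)} = \frac{\left(-380\right) \frac{1}{165}}{6 + 6} = \frac{1}{12} \left(- \frac{76}{33}\right) = - \frac{19}{99}$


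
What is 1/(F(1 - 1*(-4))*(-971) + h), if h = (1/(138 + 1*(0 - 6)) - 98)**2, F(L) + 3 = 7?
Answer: 17424/99639409 ≈ 0.00017487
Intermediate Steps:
F(L) = 4 (F(L) = -3 + 7 = 4)
h = 167314225/17424 (h = (1/(138 + 1*(-6)) - 98)**2 = (1/(138 - 6) - 98)**2 = (1/132 - 98)**2 = (-12935/132)**2 = 167314225/17424 ≈ 9602.5)
1/(F(1 - 1*(-4))*(-971) + h) = 1/(4*(-971) + 167314225/17424) = 1/(-3884 + 167314225/17424) = 1/(99639409/17424) = 17424/99639409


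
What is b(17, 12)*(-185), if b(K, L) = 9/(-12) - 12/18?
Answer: 3145/12 ≈ 262.08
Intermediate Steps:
b(K, L) = -17/12 (b(K, L) = 9*(-1/12) - 12*1/18 = -3/4 - 2/3 = -17/12)
b(17, 12)*(-185) = -17/12*(-185) = 3145/12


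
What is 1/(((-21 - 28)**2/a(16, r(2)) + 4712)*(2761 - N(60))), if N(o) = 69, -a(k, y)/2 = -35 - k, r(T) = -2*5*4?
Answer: 51/650151650 ≈ 7.8443e-8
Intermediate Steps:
r(T) = -40 (r(T) = -10*4 = -40)
a(k, y) = 70 + 2*k (a(k, y) = -2*(-35 - k) = 70 + 2*k)
1/(((-21 - 28)**2/a(16, r(2)) + 4712)*(2761 - N(60))) = 1/(((-21 - 28)**2/(70 + 2*16) + 4712)*(2761 - 1*69)) = 1/(((-49)**2/(70 + 32) + 4712)*(2761 - 69)) = 1/((2401/102 + 4712)*2692) = 1/((483025/102)*2692) = 1/(650151650/51) = 51/650151650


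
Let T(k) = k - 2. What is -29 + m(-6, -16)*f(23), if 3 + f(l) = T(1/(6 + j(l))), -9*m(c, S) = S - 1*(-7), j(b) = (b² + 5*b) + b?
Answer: -22881/673 ≈ -33.999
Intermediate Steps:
j(b) = b² + 6*b
m(c, S) = -7/9 - S/9 (m(c, S) = -(S - 1*(-7))/9 = -(S + 7)/9 = -(7 + S)/9 = -7/9 - S/9)
T(k) = -2 + k
f(l) = -5 + 1/(6 + l*(6 + l)) (f(l) = -3 + (-2 + 1/(6 + l*(6 + l))) = -5 + 1/(6 + l*(6 + l)))
-29 + m(-6, -16)*f(23) = -29 + (-7/9 - ⅑*(-16))*(-5 + 1/(6 + 23*(6 + 23))) = -29 + (-7/9 + 16/9)*(-5 + 1/(6 + 23*29)) = -29 + 1*(-5 + 1/(6 + 667)) = -29 + 1*(-5 + 1/673) = -29 + 1*(-3364/673) = -29 - 3364/673 = -22881/673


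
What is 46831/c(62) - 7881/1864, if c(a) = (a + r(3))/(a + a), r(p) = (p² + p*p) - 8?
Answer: 1352970323/16776 ≈ 80649.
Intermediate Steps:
r(p) = -8 + 2*p² (r(p) = (p² + p²) - 8 = 2*p² - 8 = -8 + 2*p²)
c(a) = (10 + a)/(2*a) (c(a) = (a + (-8 + 2*3²))/(a + a) = (a + (-8 + 2*9))/((2*a)) = (a + (-8 + 18))*(1/(2*a)) = (a + 10)*(1/(2*a)) = (10 + a)*(1/(2*a)) = (10 + a)/(2*a))
46831/c(62) - 7881/1864 = 46831/(((½)*(10 + 62)/62)) - 7881/1864 = 46831/(((½)*(1/62)*72)) - 7881*1/1864 = 46831/(18/31) - 7881/1864 = 46831*(31/18) - 7881/1864 = 1451761/18 - 7881/1864 = 1352970323/16776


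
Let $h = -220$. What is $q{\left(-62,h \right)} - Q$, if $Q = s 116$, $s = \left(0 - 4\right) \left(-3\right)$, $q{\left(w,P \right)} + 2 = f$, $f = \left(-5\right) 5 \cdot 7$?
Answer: $-1569$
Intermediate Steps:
$f = -175$ ($f = \left(-25\right) 7 = -175$)
$q{\left(w,P \right)} = -177$ ($q{\left(w,P \right)} = -2 - 175 = -177$)
$s = 12$ ($s = \left(-4\right) \left(-3\right) = 12$)
$Q = 1392$ ($Q = 12 \cdot 116 = 1392$)
$q{\left(-62,h \right)} - Q = -177 - 1392 = -1569$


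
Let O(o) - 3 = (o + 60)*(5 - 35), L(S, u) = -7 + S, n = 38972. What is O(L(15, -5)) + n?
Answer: 36935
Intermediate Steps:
O(o) = -1797 - 30*o (O(o) = 3 + (o + 60)*(5 - 35) = 3 + (60 + o)*(-30) = 3 + (-1800 - 30*o) = -1797 - 30*o)
O(L(15, -5)) + n = (-1797 - 30*(-7 + 15)) + 38972 = (-1797 - 30*8) + 38972 = (-1797 - 240) + 38972 = -2037 + 38972 = 36935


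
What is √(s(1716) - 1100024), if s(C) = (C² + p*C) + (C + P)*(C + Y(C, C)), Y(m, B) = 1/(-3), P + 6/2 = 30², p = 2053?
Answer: 21*√22337 ≈ 3138.6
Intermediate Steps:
P = 897 (P = -3 + 30² = -3 + 900 = 897)
Y(m, B) = -⅓
s(C) = C² + 2053*C + (897 + C)*(-⅓ + C) (s(C) = (C² + 2053*C) + (C + 897)*(C - ⅓) = (C² + 2053*C) + (897 + C)*(-⅓ + C) = C² + 2053*C + (897 + C)*(-⅓ + C))
√(s(1716) - 1100024) = √((-299 + 2*1716² + (8849/3)*1716) - 1100024) = √((-299 + 2*2944656 + 5061628) - 1100024) = √((-299 + 5889312 + 5061628) - 1100024) = √(10950641 - 1100024) = √9850617 = 21*√22337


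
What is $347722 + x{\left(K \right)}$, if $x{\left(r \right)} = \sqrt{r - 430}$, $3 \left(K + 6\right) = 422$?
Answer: $347722 + \frac{i \sqrt{2658}}{3} \approx 3.4772 \cdot 10^{5} + 17.185 i$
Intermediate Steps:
$K = \frac{404}{3}$ ($K = -6 + \frac{1}{3} \cdot 422 = -6 + \frac{422}{3} = \frac{404}{3} \approx 134.67$)
$x{\left(r \right)} = \sqrt{-430 + r}$
$347722 + x{\left(K \right)} = 347722 + \sqrt{-430 + \frac{404}{3}} = 347722 + \sqrt{- \frac{886}{3}} = 347722 + \frac{i \sqrt{2658}}{3}$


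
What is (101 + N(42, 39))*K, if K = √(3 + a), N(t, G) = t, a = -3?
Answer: 0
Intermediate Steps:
K = 0 (K = √(3 - 3) = √0 = 0)
(101 + N(42, 39))*K = (101 + 42)*0 = 143*0 = 0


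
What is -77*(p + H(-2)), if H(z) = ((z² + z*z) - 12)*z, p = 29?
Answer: -2849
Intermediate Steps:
H(z) = z*(-12 + 2*z²) (H(z) = ((z² + z²) - 12)*z = (2*z² - 12)*z = (-12 + 2*z²)*z = z*(-12 + 2*z²))
-77*(p + H(-2)) = -77*(29 + 2*(-2)*(-6 + (-2)²)) = -77*(29 + 2*(-2)*(-6 + 4)) = -77*(29 + 2*(-2)*(-2)) = -77*(29 + 8) = -77*37 = -2849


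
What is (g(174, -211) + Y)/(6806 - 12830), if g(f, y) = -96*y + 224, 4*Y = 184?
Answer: -3421/1004 ≈ -3.4074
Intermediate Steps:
Y = 46 (Y = (1/4)*184 = 46)
g(f, y) = 224 - 96*y
(g(174, -211) + Y)/(6806 - 12830) = ((224 - 96*(-211)) + 46)/(6806 - 12830) = ((224 + 20256) + 46)/(-6024) = (20480 + 46)*(-1/6024) = 20526*(-1/6024) = -3421/1004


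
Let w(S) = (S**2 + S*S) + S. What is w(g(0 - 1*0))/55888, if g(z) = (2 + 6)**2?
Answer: 516/3493 ≈ 0.14772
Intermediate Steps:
g(z) = 64 (g(z) = 8**2 = 64)
w(S) = S + 2*S**2 (w(S) = (S**2 + S**2) + S = 2*S**2 + S = S + 2*S**2)
w(g(0 - 1*0))/55888 = (64*(1 + 2*64))/55888 = (64*(1 + 128))*(1/55888) = (64*129)*(1/55888) = 8256*(1/55888) = 516/3493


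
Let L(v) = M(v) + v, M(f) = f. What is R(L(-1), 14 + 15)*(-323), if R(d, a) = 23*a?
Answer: -215441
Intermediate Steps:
L(v) = 2*v (L(v) = v + v = 2*v)
R(L(-1), 14 + 15)*(-323) = (23*(14 + 15))*(-323) = (23*29)*(-323) = 667*(-323) = -215441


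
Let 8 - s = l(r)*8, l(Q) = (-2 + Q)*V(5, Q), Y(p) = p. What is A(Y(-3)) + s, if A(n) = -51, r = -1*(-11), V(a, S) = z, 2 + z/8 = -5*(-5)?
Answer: -13291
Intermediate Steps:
z = 184 (z = -16 + 8*(-5*(-5)) = -16 + 8*25 = -16 + 200 = 184)
V(a, S) = 184
r = 11
l(Q) = -368 + 184*Q (l(Q) = (-2 + Q)*184 = -368 + 184*Q)
s = -13240 (s = 8 - (-368 + 184*11)*8 = 8 - (-368 + 2024)*8 = 8 - 1656*8 = 8 - 1*13248 = 8 - 13248 = -13240)
A(Y(-3)) + s = -51 - 13240 = -13291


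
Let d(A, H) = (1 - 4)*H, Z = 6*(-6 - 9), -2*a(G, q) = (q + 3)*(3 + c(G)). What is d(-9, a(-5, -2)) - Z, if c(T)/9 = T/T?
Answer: 108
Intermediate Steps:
c(T) = 9 (c(T) = 9*(T/T) = 9*1 = 9)
a(G, q) = -18 - 6*q (a(G, q) = -(q + 3)*(3 + 9)/2 = -(3 + q)*12/2 = -(36 + 12*q)/2 = -18 - 6*q)
Z = -90 (Z = 6*(-15) = -90)
d(A, H) = -3*H
d(-9, a(-5, -2)) - Z = -3*(-18 - 6*(-2)) - 1*(-90) = -3*(-18 + 12) + 90 = -3*(-6) + 90 = 18 + 90 = 108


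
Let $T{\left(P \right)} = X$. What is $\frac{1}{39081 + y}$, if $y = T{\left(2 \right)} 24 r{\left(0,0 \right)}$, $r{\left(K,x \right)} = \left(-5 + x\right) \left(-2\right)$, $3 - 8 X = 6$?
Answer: $\frac{1}{38991} \approx 2.5647 \cdot 10^{-5}$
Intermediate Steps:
$X = - \frac{3}{8}$ ($X = \frac{3}{8} - \frac{3}{4} = - \frac{3}{8} \approx -0.375$)
$T{\left(P \right)} = - \frac{3}{8}$
$r{\left(K,x \right)} = 10 - 2 x$
$y = -90$ ($y = \left(- \frac{3}{8}\right) 24 \left(10 - 0\right) = - 9 \left(10 + 0\right) = \left(-9\right) 10 = -90$)
$\frac{1}{39081 + y} = \frac{1}{39081 - 90} = \frac{1}{38991}$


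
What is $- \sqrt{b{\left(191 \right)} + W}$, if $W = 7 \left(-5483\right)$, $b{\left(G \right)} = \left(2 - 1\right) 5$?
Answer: $- 6 i \sqrt{1066} \approx - 195.9 i$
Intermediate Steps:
$b{\left(G \right)} = 5$ ($b{\left(G \right)} = 1 \cdot 5 = 5$)
$W = -38381$
$- \sqrt{b{\left(191 \right)} + W} = - \sqrt{5 - 38381} = - \sqrt{-38376} = - 6 i \sqrt{1066}$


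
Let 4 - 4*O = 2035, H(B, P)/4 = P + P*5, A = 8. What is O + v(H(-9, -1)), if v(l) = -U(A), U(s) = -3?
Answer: -2019/4 ≈ -504.75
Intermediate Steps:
H(B, P) = 24*P (H(B, P) = 4*(P + P*5) = 4*(P + 5*P) = 4*(6*P) = 24*P)
v(l) = 3 (v(l) = -1*(-3) = 3)
O = -2031/4 (O = 1 - ¼*2035 = 1 - 2035/4 = -2031/4 ≈ -507.75)
O + v(H(-9, -1)) = -2031/4 + 3 = -2019/4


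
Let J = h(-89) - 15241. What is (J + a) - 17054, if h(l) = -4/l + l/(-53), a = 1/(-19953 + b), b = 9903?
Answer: -1530890193817/47405850 ≈ -32293.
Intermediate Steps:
a = -1/10050 (a = 1/(-19953 + 9903) = 1/(-10050) = -1/10050 ≈ -9.9503e-5)
h(l) = -4/l - l/53 (h(l) = -4/l + l*(-1/53) = -4/l - l/53)
J = -71883664/4717 (J = (-4/(-89) - 1/53*(-89)) - 15241 = (-4*(-1/89) + 89/53) - 15241 = (4/89 + 89/53) - 15241 = 8133/4717 - 15241 = -71883664/4717 ≈ -15239.)
(J + a) - 17054 = (-71883664/4717 - 1/10050) - 17054 = -722430827917/47405850 - 17054 = -1530890193817/47405850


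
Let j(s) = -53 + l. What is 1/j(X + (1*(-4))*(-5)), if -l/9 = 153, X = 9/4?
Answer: -1/1430 ≈ -0.00069930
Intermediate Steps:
X = 9/4 (X = 9*(¼) = 9/4 ≈ 2.2500)
l = -1377 (l = -9*153 = -1377)
j(s) = -1430 (j(s) = -53 - 1377 = -1430)
1/j(X + (1*(-4))*(-5)) = 1/(-1430) = -1/1430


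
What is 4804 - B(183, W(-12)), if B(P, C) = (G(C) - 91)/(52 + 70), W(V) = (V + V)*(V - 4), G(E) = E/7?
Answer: 4102869/854 ≈ 4804.3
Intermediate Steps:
G(E) = E/7 (G(E) = E*(⅐) = E/7)
W(V) = 2*V*(-4 + V) (W(V) = (2*V)*(-4 + V) = 2*V*(-4 + V))
B(P, C) = -91/122 + C/854 (B(P, C) = (C/7 - 91)/(52 + 70) = (-91 + C/7)/122 = (-91 + C/7)*(1/122) = -91/122 + C/854)
4804 - B(183, W(-12)) = 4804 - (-91/122 + (2*(-12)*(-4 - 12))/854) = 4804 - (-91/122 + (2*(-12)*(-16))/854) = 4804 - (-91/122 + (1/854)*384) = 4804 - (-91/122 + 192/427) = 4804 - 1*(-253/854) = 4804 + 253/854 = 4102869/854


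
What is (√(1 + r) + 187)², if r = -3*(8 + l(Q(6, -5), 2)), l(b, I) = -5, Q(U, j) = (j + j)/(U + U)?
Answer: 34961 + 748*I*√2 ≈ 34961.0 + 1057.8*I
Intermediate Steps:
Q(U, j) = j/U (Q(U, j) = (2*j)/((2*U)) = (2*j)*(1/(2*U)) = j/U)
r = -9 (r = -3*(8 - 5) = -3*3 = -9)
(√(1 + r) + 187)² = (√(1 - 9) + 187)² = (√(-8) + 187)² = (2*I*√2 + 187)² = (187 + 2*I*√2)²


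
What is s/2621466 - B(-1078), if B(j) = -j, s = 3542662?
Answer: -1411198843/1310733 ≈ -1076.6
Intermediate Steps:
s/2621466 - B(-1078) = 3542662/2621466 - (-1)*(-1078) = 3542662*(1/2621466) - 1*1078 = 1771331/1310733 - 1078 = -1411198843/1310733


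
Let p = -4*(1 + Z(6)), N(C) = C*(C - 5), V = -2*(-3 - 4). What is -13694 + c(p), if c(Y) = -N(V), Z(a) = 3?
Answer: -13820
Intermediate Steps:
V = 14 (V = -2*(-7) = 14)
N(C) = C*(-5 + C)
p = -16 (p = -4*(1 + 3) = -4*4 = -16)
c(Y) = -126 (c(Y) = -14*(-5 + 14) = -14*9 = -1*126 = -126)
-13694 + c(p) = -13694 - 126 = -13820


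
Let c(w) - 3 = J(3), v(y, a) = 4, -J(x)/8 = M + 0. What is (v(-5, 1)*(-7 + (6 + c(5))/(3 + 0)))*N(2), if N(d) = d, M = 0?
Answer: -32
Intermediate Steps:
J(x) = 0 (J(x) = -8*(0 + 0) = -8*0 = 0)
c(w) = 3 (c(w) = 3 + 0 = 3)
(v(-5, 1)*(-7 + (6 + c(5))/(3 + 0)))*N(2) = (4*(-7 + (6 + 3)/(3 + 0)))*2 = (4*(-7 + 9/3))*2 = (4*(-7 + 9*(1/3)))*2 = (4*(-7 + 3))*2 = (4*(-4))*2 = -16*2 = -32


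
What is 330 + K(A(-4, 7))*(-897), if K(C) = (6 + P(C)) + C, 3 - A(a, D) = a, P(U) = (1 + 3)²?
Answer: -25683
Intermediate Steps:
P(U) = 16 (P(U) = 4² = 16)
A(a, D) = 3 - a
K(C) = 22 + C (K(C) = (6 + 16) + C = 22 + C)
330 + K(A(-4, 7))*(-897) = 330 + (22 + (3 - 1*(-4)))*(-897) = 330 + (22 + (3 + 4))*(-897) = 330 + (22 + 7)*(-897) = 330 + 29*(-897) = 330 - 26013 = -25683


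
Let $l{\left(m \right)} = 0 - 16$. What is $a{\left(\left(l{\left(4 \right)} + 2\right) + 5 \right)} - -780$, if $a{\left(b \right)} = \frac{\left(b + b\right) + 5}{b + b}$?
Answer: $\frac{14053}{18} \approx 780.72$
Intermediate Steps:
$l{\left(m \right)} = -16$ ($l{\left(m \right)} = 0 - 16 = -16$)
$a{\left(b \right)} = \frac{5 + 2 b}{2 b}$ ($a{\left(b \right)} = \frac{2 b + 5}{2 b} = \left(5 + 2 b\right) \frac{1}{2 b} = \frac{5 + 2 b}{2 b}$)
$a{\left(\left(l{\left(4 \right)} + 2\right) + 5 \right)} - -780 = \frac{\frac{5}{2} + \left(\left(-16 + 2\right) + 5\right)}{\left(-16 + 2\right) + 5} - -780 = \frac{\frac{5}{2} + \left(-14 + 5\right)}{-14 + 5} + 780 = \frac{\frac{5}{2} - 9}{-9} + 780 = \left(- \frac{1}{9}\right) \left(- \frac{13}{2}\right) + 780 = \frac{13}{18} + 780 = \frac{14053}{18}$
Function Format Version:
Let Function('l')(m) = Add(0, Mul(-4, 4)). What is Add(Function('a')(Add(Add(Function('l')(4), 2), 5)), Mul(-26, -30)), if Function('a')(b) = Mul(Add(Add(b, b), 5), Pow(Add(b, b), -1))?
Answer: Rational(14053, 18) ≈ 780.72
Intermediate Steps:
Function('l')(m) = -16 (Function('l')(m) = Add(0, -16) = -16)
Function('a')(b) = Mul(Rational(1, 2), Pow(b, -1), Add(5, Mul(2, b))) (Function('a')(b) = Mul(Add(Mul(2, b), 5), Pow(Mul(2, b), -1)) = Mul(Add(5, Mul(2, b)), Mul(Rational(1, 2), Pow(b, -1))) = Mul(Rational(1, 2), Pow(b, -1), Add(5, Mul(2, b))))
Add(Function('a')(Add(Add(Function('l')(4), 2), 5)), Mul(-26, -30)) = Add(Mul(Pow(Add(Add(-16, 2), 5), -1), Add(Rational(5, 2), Add(Add(-16, 2), 5))), Mul(-26, -30)) = Add(Mul(Pow(Add(-14, 5), -1), Add(Rational(5, 2), Add(-14, 5))), 780) = Add(Mul(Pow(-9, -1), Add(Rational(5, 2), -9)), 780) = Add(Mul(Rational(-1, 9), Rational(-13, 2)), 780) = Add(Rational(13, 18), 780) = Rational(14053, 18)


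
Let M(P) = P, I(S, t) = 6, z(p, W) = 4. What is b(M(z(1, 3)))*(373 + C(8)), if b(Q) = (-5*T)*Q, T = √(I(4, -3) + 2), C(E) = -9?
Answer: -14560*√2 ≈ -20591.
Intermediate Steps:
T = 2*√2 (T = √(6 + 2) = √8 = 2*√2 ≈ 2.8284)
b(Q) = -10*Q*√2 (b(Q) = (-10*√2)*Q = -10*Q*√2)
b(M(z(1, 3)))*(373 + C(8)) = (-10*4*√2)*(373 - 9) = -40*√2*364 = -14560*√2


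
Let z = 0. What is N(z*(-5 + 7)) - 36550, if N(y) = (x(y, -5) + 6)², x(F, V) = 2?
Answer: -36486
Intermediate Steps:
N(y) = 64 (N(y) = (2 + 6)² = 8² = 64)
N(z*(-5 + 7)) - 36550 = 64 - 36550 = -36486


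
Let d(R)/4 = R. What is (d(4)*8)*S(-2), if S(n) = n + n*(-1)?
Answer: 0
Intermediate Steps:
S(n) = 0 (S(n) = n - n = 0)
d(R) = 4*R
(d(4)*8)*S(-2) = ((4*4)*8)*0 = (16*8)*0 = 128*0 = 0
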